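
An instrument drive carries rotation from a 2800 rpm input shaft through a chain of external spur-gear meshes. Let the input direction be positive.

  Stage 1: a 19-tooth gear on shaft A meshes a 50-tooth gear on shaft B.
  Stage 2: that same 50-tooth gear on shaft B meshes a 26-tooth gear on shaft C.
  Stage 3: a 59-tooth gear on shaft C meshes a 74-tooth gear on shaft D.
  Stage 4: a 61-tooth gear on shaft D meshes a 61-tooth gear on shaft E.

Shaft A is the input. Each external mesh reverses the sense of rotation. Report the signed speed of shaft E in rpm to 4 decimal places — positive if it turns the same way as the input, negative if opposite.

+1631.3929 rpm (same as input, |ω| = 1631.3929 rpm)

Stage 1 [19T→50T]: ω = 2800.0000×19/50 = 1064.0000 rpm, dir flips to −; running = −1064.0000
Stage 2 [50T→26T]: ω = 1064.0000×50/26 = 2046.1538 rpm, dir flips to +; running = +2046.1538
Stage 3 [59T→74T]: ω = 2046.1538×59/74 = 1631.3929 rpm, dir flips to −; running = −1631.3929
Stage 4 [61T→61T]: ω = 1631.3929×61/61 = 1631.3929 rpm, dir flips to +; running = +1631.3929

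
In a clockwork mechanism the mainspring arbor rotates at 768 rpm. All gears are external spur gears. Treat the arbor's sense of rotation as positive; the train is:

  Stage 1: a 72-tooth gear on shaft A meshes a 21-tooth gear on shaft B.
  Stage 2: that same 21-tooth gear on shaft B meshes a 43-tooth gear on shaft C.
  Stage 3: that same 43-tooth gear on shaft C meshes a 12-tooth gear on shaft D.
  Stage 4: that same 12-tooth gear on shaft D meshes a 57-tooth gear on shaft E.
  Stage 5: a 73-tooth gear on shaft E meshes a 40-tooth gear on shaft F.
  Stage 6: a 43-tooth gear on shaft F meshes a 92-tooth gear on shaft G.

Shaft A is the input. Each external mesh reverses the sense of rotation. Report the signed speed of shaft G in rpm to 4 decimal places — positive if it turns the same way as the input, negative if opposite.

+827.4892 rpm (same as input, |ω| = 827.4892 rpm)

Stage 1 [72T→21T]: ω = 768.0000×72/21 = 2633.1429 rpm, dir flips to −; running = −2633.1429
Stage 2 [21T→43T]: ω = 2633.1429×21/43 = 1285.9535 rpm, dir flips to +; running = +1285.9535
Stage 3 [43T→12T]: ω = 1285.9535×43/12 = 4608.0000 rpm, dir flips to −; running = −4608.0000
Stage 4 [12T→57T]: ω = 4608.0000×12/57 = 970.1053 rpm, dir flips to +; running = +970.1053
Stage 5 [73T→40T]: ω = 970.1053×73/40 = 1770.4421 rpm, dir flips to −; running = −1770.4421
Stage 6 [43T→92T]: ω = 1770.4421×43/92 = 827.4892 rpm, dir flips to +; running = +827.4892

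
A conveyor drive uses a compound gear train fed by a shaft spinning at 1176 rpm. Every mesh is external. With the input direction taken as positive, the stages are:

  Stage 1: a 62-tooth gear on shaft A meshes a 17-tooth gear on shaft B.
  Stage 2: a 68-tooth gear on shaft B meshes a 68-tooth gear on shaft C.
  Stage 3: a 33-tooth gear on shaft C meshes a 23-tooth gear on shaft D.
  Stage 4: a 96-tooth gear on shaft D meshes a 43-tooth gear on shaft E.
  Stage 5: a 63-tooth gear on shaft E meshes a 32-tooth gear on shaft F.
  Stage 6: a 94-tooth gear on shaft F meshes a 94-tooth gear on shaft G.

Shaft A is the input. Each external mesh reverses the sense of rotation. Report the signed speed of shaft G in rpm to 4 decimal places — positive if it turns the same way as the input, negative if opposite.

+27047.6503 rpm (same as input, |ω| = 27047.6503 rpm)

Stage 1 [62T→17T]: ω = 1176.0000×62/17 = 4288.9412 rpm, dir flips to −; running = −4288.9412
Stage 2 [68T→68T]: ω = 4288.9412×68/68 = 4288.9412 rpm, dir flips to +; running = +4288.9412
Stage 3 [33T→23T]: ω = 4288.9412×33/23 = 6153.6982 rpm, dir flips to −; running = −6153.6982
Stage 4 [96T→43T]: ω = 6153.6982×96/43 = 13738.4890 rpm, dir flips to +; running = +13738.4890
Stage 5 [63T→32T]: ω = 13738.4890×63/32 = 27047.6503 rpm, dir flips to −; running = −27047.6503
Stage 6 [94T→94T]: ω = 27047.6503×94/94 = 27047.6503 rpm, dir flips to +; running = +27047.6503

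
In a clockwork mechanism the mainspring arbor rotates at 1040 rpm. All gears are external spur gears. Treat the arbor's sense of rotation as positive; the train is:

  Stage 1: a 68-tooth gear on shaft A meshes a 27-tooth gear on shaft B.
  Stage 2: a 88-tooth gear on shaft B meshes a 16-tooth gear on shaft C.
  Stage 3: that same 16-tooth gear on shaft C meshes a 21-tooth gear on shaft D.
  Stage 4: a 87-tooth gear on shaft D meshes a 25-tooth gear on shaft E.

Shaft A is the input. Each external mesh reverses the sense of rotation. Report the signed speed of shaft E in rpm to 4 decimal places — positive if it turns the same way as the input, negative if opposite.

+38196.2836 rpm (same as input, |ω| = 38196.2836 rpm)

Stage 1 [68T→27T]: ω = 1040.0000×68/27 = 2619.2593 rpm, dir flips to −; running = −2619.2593
Stage 2 [88T→16T]: ω = 2619.2593×88/16 = 14405.9259 rpm, dir flips to +; running = +14405.9259
Stage 3 [16T→21T]: ω = 14405.9259×16/21 = 10975.9436 rpm, dir flips to −; running = −10975.9436
Stage 4 [87T→25T]: ω = 10975.9436×87/25 = 38196.2836 rpm, dir flips to +; running = +38196.2836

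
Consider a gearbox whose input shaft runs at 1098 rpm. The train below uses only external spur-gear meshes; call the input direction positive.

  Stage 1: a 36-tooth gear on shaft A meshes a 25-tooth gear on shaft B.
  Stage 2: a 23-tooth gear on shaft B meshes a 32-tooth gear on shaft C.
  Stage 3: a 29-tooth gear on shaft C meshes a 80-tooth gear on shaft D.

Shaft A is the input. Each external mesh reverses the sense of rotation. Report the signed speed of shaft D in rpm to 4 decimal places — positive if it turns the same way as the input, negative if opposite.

-411.9559 rpm (opposite to input, |ω| = 411.9559 rpm)

Stage 1 [36T→25T]: ω = 1098.0000×36/25 = 1581.1200 rpm, dir flips to −; running = −1581.1200
Stage 2 [23T→32T]: ω = 1581.1200×23/32 = 1136.4300 rpm, dir flips to +; running = +1136.4300
Stage 3 [29T→80T]: ω = 1136.4300×29/80 = 411.9559 rpm, dir flips to −; running = −411.9559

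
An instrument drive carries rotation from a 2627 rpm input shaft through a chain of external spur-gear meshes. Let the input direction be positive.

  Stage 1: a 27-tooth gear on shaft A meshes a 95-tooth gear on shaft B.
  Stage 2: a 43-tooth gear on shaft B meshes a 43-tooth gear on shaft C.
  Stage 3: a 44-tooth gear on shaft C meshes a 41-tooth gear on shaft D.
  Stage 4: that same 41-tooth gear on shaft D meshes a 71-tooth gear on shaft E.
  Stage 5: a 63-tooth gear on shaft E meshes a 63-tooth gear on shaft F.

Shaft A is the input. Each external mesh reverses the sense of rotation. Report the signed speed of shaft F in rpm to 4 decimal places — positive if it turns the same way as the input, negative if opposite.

Stage 1 [27T→95T]: ω = 2627.0000×27/95 = 746.6211 rpm, dir flips to −; running = −746.6211
Stage 2 [43T→43T]: ω = 746.6211×43/43 = 746.6211 rpm, dir flips to +; running = +746.6211
Stage 3 [44T→41T]: ω = 746.6211×44/41 = 801.2519 rpm, dir flips to −; running = −801.2519
Stage 4 [41T→71T]: ω = 801.2519×41/71 = 462.6947 rpm, dir flips to +; running = +462.6947
Stage 5 [63T→63T]: ω = 462.6947×63/63 = 462.6947 rpm, dir flips to −; running = −462.6947

-462.6947 rpm (opposite to input, |ω| = 462.6947 rpm)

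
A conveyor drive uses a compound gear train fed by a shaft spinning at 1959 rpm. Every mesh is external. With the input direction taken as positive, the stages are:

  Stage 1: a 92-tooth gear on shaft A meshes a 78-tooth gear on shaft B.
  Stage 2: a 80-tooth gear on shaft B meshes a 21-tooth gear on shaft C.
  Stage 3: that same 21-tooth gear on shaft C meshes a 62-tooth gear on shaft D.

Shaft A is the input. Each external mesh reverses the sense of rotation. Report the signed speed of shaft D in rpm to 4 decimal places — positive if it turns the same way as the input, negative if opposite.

-2981.4392 rpm (opposite to input, |ω| = 2981.4392 rpm)

Stage 1 [92T→78T]: ω = 1959.0000×92/78 = 2310.6154 rpm, dir flips to −; running = −2310.6154
Stage 2 [80T→21T]: ω = 2310.6154×80/21 = 8802.3443 rpm, dir flips to +; running = +8802.3443
Stage 3 [21T→62T]: ω = 8802.3443×21/62 = 2981.4392 rpm, dir flips to −; running = −2981.4392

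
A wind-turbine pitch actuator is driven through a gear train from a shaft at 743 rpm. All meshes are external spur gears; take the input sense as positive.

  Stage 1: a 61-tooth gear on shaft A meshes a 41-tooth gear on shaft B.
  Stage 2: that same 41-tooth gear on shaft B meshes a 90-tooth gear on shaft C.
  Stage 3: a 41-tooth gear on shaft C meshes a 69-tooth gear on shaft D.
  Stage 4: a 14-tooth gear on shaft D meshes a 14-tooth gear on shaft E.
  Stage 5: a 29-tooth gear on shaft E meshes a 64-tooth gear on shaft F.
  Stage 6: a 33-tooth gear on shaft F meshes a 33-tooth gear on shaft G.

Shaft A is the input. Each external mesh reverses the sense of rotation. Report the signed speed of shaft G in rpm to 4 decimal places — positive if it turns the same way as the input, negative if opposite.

+135.5904 rpm (same as input, |ω| = 135.5904 rpm)

Stage 1 [61T→41T]: ω = 743.0000×61/41 = 1105.4390 rpm, dir flips to −; running = −1105.4390
Stage 2 [41T→90T]: ω = 1105.4390×41/90 = 503.5889 rpm, dir flips to +; running = +503.5889
Stage 3 [41T→69T]: ω = 503.5889×41/69 = 299.2340 rpm, dir flips to −; running = −299.2340
Stage 4 [14T→14T]: ω = 299.2340×14/14 = 299.2340 rpm, dir flips to +; running = +299.2340
Stage 5 [29T→64T]: ω = 299.2340×29/64 = 135.5904 rpm, dir flips to −; running = −135.5904
Stage 6 [33T→33T]: ω = 135.5904×33/33 = 135.5904 rpm, dir flips to +; running = +135.5904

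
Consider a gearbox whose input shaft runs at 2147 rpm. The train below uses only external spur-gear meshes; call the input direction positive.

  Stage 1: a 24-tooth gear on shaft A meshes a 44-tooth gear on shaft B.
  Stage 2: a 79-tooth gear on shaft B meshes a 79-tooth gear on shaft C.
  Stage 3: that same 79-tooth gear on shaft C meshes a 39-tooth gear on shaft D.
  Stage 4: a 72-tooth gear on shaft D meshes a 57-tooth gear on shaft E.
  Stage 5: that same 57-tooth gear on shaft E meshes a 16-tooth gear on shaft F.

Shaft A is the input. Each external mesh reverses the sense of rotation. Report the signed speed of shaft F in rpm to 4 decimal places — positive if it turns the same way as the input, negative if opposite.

-10674.9441 rpm (opposite to input, |ω| = 10674.9441 rpm)

Stage 1 [24T→44T]: ω = 2147.0000×24/44 = 1171.0909 rpm, dir flips to −; running = −1171.0909
Stage 2 [79T→79T]: ω = 1171.0909×79/79 = 1171.0909 rpm, dir flips to +; running = +1171.0909
Stage 3 [79T→39T]: ω = 1171.0909×79/39 = 2372.2098 rpm, dir flips to −; running = −2372.2098
Stage 4 [72T→57T]: ω = 2372.2098×72/57 = 2996.4755 rpm, dir flips to +; running = +2996.4755
Stage 5 [57T→16T]: ω = 2996.4755×57/16 = 10674.9441 rpm, dir flips to −; running = −10674.9441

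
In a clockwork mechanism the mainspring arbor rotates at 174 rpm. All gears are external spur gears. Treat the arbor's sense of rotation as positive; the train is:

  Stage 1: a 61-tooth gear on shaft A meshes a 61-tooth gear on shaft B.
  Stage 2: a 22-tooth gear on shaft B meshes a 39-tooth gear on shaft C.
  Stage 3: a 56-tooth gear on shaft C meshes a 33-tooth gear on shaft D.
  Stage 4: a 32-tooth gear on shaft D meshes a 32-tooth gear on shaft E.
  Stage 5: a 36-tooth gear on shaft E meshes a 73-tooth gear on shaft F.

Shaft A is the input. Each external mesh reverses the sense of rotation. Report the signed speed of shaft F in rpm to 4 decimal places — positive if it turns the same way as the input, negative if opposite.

-82.1412 rpm (opposite to input, |ω| = 82.1412 rpm)

Stage 1 [61T→61T]: ω = 174.0000×61/61 = 174.0000 rpm, dir flips to −; running = −174.0000
Stage 2 [22T→39T]: ω = 174.0000×22/39 = 98.1538 rpm, dir flips to +; running = +98.1538
Stage 3 [56T→33T]: ω = 98.1538×56/33 = 166.5641 rpm, dir flips to −; running = −166.5641
Stage 4 [32T→32T]: ω = 166.5641×32/32 = 166.5641 rpm, dir flips to +; running = +166.5641
Stage 5 [36T→73T]: ω = 166.5641×36/73 = 82.1412 rpm, dir flips to −; running = −82.1412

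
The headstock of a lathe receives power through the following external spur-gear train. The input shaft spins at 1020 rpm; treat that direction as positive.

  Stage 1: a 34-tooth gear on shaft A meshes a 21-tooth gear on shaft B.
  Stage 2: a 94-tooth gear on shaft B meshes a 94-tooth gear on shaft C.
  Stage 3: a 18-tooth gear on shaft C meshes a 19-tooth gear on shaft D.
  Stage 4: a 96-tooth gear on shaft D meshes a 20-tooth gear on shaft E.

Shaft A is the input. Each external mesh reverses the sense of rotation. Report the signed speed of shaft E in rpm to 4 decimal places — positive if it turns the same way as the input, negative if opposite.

Stage 1 [34T→21T]: ω = 1020.0000×34/21 = 1651.4286 rpm, dir flips to −; running = −1651.4286
Stage 2 [94T→94T]: ω = 1651.4286×94/94 = 1651.4286 rpm, dir flips to +; running = +1651.4286
Stage 3 [18T→19T]: ω = 1651.4286×18/19 = 1564.5113 rpm, dir flips to −; running = −1564.5113
Stage 4 [96T→20T]: ω = 1564.5113×96/20 = 7509.6541 rpm, dir flips to +; running = +7509.6541

+7509.6541 rpm (same as input, |ω| = 7509.6541 rpm)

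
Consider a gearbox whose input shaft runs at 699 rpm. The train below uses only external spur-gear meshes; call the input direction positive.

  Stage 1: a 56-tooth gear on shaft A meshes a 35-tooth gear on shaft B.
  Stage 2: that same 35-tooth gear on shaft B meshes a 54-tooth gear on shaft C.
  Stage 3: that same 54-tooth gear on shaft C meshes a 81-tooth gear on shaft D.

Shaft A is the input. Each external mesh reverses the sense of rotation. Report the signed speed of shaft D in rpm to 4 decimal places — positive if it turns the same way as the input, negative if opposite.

Stage 1 [56T→35T]: ω = 699.0000×56/35 = 1118.4000 rpm, dir flips to −; running = −1118.4000
Stage 2 [35T→54T]: ω = 1118.4000×35/54 = 724.8889 rpm, dir flips to +; running = +724.8889
Stage 3 [54T→81T]: ω = 724.8889×54/81 = 483.2593 rpm, dir flips to −; running = −483.2593

-483.2593 rpm (opposite to input, |ω| = 483.2593 rpm)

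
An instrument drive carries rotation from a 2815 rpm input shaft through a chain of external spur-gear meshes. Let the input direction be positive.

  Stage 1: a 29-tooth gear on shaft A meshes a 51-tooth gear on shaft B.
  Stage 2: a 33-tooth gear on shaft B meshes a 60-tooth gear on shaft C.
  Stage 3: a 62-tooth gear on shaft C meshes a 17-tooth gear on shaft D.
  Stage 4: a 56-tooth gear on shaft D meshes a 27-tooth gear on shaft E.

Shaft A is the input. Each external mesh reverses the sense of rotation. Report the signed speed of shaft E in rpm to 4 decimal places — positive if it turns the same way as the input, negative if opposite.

Stage 1 [29T→51T]: ω = 2815.0000×29/51 = 1600.6863 rpm, dir flips to −; running = −1600.6863
Stage 2 [33T→60T]: ω = 1600.6863×33/60 = 880.3775 rpm, dir flips to +; running = +880.3775
Stage 3 [62T→17T]: ω = 880.3775×62/17 = 3210.7884 rpm, dir flips to −; running = −3210.7884
Stage 4 [56T→27T]: ω = 3210.7884×56/27 = 6659.4129 rpm, dir flips to +; running = +6659.4129

+6659.4129 rpm (same as input, |ω| = 6659.4129 rpm)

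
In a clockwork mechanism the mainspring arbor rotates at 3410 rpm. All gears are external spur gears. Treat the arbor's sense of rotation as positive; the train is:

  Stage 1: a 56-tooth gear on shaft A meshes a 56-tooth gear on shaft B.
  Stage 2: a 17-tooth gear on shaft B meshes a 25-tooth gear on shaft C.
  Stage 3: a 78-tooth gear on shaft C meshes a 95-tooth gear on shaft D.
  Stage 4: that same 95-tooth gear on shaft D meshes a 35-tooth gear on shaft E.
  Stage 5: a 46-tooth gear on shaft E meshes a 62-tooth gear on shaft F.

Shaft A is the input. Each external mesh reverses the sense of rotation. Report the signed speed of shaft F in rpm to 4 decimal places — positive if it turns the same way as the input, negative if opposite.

-3834.0343 rpm (opposite to input, |ω| = 3834.0343 rpm)

Stage 1 [56T→56T]: ω = 3410.0000×56/56 = 3410.0000 rpm, dir flips to −; running = −3410.0000
Stage 2 [17T→25T]: ω = 3410.0000×17/25 = 2318.8000 rpm, dir flips to +; running = +2318.8000
Stage 3 [78T→95T]: ω = 2318.8000×78/95 = 1903.8568 rpm, dir flips to −; running = −1903.8568
Stage 4 [95T→35T]: ω = 1903.8568×95/35 = 5167.6114 rpm, dir flips to +; running = +5167.6114
Stage 5 [46T→62T]: ω = 5167.6114×46/62 = 3834.0343 rpm, dir flips to −; running = −3834.0343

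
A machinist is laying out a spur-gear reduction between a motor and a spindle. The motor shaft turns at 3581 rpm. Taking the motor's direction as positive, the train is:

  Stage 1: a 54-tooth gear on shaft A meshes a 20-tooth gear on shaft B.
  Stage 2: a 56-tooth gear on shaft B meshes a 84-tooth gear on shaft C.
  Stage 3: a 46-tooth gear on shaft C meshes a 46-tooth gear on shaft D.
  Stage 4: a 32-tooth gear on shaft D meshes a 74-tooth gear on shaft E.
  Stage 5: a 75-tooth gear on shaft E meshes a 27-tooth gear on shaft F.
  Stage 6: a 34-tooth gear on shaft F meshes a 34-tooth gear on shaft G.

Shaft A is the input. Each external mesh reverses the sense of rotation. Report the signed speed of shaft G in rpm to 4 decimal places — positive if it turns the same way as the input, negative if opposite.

Stage 1 [54T→20T]: ω = 3581.0000×54/20 = 9668.7000 rpm, dir flips to −; running = −9668.7000
Stage 2 [56T→84T]: ω = 9668.7000×56/84 = 6445.8000 rpm, dir flips to +; running = +6445.8000
Stage 3 [46T→46T]: ω = 6445.8000×46/46 = 6445.8000 rpm, dir flips to −; running = −6445.8000
Stage 4 [32T→74T]: ω = 6445.8000×32/74 = 2787.3730 rpm, dir flips to +; running = +2787.3730
Stage 5 [75T→27T]: ω = 2787.3730×75/27 = 7742.7027 rpm, dir flips to −; running = −7742.7027
Stage 6 [34T→34T]: ω = 7742.7027×34/34 = 7742.7027 rpm, dir flips to +; running = +7742.7027

+7742.7027 rpm (same as input, |ω| = 7742.7027 rpm)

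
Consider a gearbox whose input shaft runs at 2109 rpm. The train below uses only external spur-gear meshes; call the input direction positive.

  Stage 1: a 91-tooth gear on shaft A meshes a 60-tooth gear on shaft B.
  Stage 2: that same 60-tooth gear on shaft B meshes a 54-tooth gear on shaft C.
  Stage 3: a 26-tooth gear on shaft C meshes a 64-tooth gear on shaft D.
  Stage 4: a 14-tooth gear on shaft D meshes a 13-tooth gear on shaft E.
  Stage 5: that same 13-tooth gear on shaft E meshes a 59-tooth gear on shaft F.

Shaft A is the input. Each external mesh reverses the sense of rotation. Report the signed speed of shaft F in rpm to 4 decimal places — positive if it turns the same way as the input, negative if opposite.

Stage 1 [91T→60T]: ω = 2109.0000×91/60 = 3198.6500 rpm, dir flips to −; running = −3198.6500
Stage 2 [60T→54T]: ω = 3198.6500×60/54 = 3554.0556 rpm, dir flips to +; running = +3554.0556
Stage 3 [26T→64T]: ω = 3554.0556×26/64 = 1443.8351 rpm, dir flips to −; running = −1443.8351
Stage 4 [14T→13T]: ω = 1443.8351×14/13 = 1554.8993 rpm, dir flips to +; running = +1554.8993
Stage 5 [13T→59T]: ω = 1554.8993×13/59 = 342.6049 rpm, dir flips to −; running = −342.6049

-342.6049 rpm (opposite to input, |ω| = 342.6049 rpm)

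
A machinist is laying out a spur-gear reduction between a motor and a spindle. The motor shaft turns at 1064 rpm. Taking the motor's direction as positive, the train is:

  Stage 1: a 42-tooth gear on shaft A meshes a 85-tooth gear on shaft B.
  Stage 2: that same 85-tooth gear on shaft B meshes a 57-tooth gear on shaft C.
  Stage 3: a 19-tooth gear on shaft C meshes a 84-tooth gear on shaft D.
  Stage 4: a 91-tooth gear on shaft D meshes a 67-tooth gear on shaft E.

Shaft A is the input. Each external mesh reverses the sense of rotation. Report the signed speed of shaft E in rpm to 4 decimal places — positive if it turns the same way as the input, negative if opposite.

+240.8557 rpm (same as input, |ω| = 240.8557 rpm)

Stage 1 [42T→85T]: ω = 1064.0000×42/85 = 525.7412 rpm, dir flips to −; running = −525.7412
Stage 2 [85T→57T]: ω = 525.7412×85/57 = 784.0000 rpm, dir flips to +; running = +784.0000
Stage 3 [19T→84T]: ω = 784.0000×19/84 = 177.3333 rpm, dir flips to −; running = −177.3333
Stage 4 [91T→67T]: ω = 177.3333×91/67 = 240.8557 rpm, dir flips to +; running = +240.8557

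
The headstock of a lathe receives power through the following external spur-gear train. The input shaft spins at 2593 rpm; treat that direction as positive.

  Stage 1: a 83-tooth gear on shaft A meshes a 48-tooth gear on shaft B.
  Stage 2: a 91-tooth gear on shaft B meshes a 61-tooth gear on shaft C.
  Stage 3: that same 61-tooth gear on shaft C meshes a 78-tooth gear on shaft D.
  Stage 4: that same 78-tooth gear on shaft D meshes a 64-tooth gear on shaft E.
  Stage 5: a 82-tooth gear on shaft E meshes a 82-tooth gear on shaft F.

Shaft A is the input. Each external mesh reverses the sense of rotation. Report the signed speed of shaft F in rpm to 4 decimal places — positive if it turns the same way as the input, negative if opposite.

Stage 1 [83T→48T]: ω = 2593.0000×83/48 = 4483.7292 rpm, dir flips to −; running = −4483.7292
Stage 2 [91T→61T]: ω = 4483.7292×91/61 = 6688.8419 rpm, dir flips to +; running = +6688.8419
Stage 3 [61T→78T]: ω = 6688.8419×61/78 = 5231.0174 rpm, dir flips to −; running = −5231.0174
Stage 4 [78T→64T]: ω = 5231.0174×78/64 = 6375.3024 rpm, dir flips to +; running = +6375.3024
Stage 5 [82T→82T]: ω = 6375.3024×82/82 = 6375.3024 rpm, dir flips to −; running = −6375.3024

-6375.3024 rpm (opposite to input, |ω| = 6375.3024 rpm)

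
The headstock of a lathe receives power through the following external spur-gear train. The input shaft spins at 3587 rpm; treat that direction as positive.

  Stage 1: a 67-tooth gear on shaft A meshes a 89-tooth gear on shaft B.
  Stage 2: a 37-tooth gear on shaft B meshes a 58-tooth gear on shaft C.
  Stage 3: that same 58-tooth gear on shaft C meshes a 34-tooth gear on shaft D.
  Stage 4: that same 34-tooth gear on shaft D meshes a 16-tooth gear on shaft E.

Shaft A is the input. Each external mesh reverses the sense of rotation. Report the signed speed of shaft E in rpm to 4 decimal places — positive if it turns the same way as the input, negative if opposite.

+6244.5035 rpm (same as input, |ω| = 6244.5035 rpm)

Stage 1 [67T→89T]: ω = 3587.0000×67/89 = 2700.3258 rpm, dir flips to −; running = −2700.3258
Stage 2 [37T→58T]: ω = 2700.3258×37/58 = 1722.6217 rpm, dir flips to +; running = +1722.6217
Stage 3 [58T→34T]: ω = 1722.6217×58/34 = 2938.5899 rpm, dir flips to −; running = −2938.5899
Stage 4 [34T→16T]: ω = 2938.5899×34/16 = 6244.5035 rpm, dir flips to +; running = +6244.5035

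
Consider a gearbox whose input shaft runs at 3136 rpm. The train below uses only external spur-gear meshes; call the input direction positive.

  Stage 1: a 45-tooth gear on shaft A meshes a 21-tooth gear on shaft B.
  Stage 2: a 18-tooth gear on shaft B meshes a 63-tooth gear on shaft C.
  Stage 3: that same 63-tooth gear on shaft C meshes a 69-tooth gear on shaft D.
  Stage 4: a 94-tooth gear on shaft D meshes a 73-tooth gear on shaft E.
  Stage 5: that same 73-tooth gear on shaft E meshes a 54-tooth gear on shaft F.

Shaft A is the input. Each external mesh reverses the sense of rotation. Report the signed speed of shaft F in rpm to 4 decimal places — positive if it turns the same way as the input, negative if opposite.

Stage 1 [45T→21T]: ω = 3136.0000×45/21 = 6720.0000 rpm, dir flips to −; running = −6720.0000
Stage 2 [18T→63T]: ω = 6720.0000×18/63 = 1920.0000 rpm, dir flips to +; running = +1920.0000
Stage 3 [63T→69T]: ω = 1920.0000×63/69 = 1753.0435 rpm, dir flips to −; running = −1753.0435
Stage 4 [94T→73T]: ω = 1753.0435×94/73 = 2257.3437 rpm, dir flips to +; running = +2257.3437
Stage 5 [73T→54T]: ω = 2257.3437×73/54 = 3051.5942 rpm, dir flips to −; running = −3051.5942

-3051.5942 rpm (opposite to input, |ω| = 3051.5942 rpm)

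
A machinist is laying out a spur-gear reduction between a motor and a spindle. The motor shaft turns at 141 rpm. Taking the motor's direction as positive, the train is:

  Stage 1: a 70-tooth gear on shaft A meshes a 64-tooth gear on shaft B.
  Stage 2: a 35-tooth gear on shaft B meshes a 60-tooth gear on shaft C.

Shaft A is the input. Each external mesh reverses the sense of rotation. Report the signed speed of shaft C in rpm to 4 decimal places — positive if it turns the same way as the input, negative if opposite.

Stage 1 [70T→64T]: ω = 141.0000×70/64 = 154.2188 rpm, dir flips to −; running = −154.2188
Stage 2 [35T→60T]: ω = 154.2188×35/60 = 89.9609 rpm, dir flips to +; running = +89.9609

+89.9609 rpm (same as input, |ω| = 89.9609 rpm)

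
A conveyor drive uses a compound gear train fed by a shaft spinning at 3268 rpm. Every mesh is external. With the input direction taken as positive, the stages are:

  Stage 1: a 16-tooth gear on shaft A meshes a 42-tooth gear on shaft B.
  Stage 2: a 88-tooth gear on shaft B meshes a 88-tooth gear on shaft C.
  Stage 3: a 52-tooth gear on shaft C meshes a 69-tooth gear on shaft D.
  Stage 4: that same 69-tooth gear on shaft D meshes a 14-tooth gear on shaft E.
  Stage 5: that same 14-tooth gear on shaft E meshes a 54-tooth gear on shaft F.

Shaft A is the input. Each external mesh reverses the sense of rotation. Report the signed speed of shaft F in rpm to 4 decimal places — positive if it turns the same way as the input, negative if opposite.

Stage 1 [16T→42T]: ω = 3268.0000×16/42 = 1244.9524 rpm, dir flips to −; running = −1244.9524
Stage 2 [88T→88T]: ω = 1244.9524×88/88 = 1244.9524 rpm, dir flips to +; running = +1244.9524
Stage 3 [52T→69T]: ω = 1244.9524×52/69 = 938.2250 rpm, dir flips to −; running = −938.2250
Stage 4 [69T→14T]: ω = 938.2250×69/14 = 4624.1088 rpm, dir flips to +; running = +4624.1088
Stage 5 [14T→54T]: ω = 4624.1088×14/54 = 1198.8430 rpm, dir flips to −; running = −1198.8430

-1198.8430 rpm (opposite to input, |ω| = 1198.8430 rpm)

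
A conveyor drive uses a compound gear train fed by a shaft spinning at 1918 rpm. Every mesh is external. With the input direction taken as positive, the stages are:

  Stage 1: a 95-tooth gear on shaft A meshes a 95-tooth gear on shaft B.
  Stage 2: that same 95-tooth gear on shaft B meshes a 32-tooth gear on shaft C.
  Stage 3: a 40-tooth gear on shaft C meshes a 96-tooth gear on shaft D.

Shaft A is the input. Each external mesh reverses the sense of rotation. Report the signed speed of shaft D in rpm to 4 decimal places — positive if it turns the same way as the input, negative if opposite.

Stage 1 [95T→95T]: ω = 1918.0000×95/95 = 1918.0000 rpm, dir flips to −; running = −1918.0000
Stage 2 [95T→32T]: ω = 1918.0000×95/32 = 5694.0625 rpm, dir flips to +; running = +5694.0625
Stage 3 [40T→96T]: ω = 5694.0625×40/96 = 2372.5260 rpm, dir flips to −; running = −2372.5260

-2372.5260 rpm (opposite to input, |ω| = 2372.5260 rpm)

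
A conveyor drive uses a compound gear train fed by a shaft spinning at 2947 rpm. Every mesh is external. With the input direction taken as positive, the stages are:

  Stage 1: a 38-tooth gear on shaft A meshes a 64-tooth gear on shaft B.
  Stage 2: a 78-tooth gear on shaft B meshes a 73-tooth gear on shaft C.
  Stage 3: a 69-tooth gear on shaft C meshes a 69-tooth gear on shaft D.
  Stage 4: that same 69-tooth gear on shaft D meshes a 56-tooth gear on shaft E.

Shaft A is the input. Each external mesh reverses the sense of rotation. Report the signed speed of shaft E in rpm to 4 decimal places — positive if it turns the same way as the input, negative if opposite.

+2303.6504 rpm (same as input, |ω| = 2303.6504 rpm)

Stage 1 [38T→64T]: ω = 2947.0000×38/64 = 1749.7812 rpm, dir flips to −; running = −1749.7812
Stage 2 [78T→73T]: ω = 1749.7812×78/73 = 1869.6293 rpm, dir flips to +; running = +1869.6293
Stage 3 [69T→69T]: ω = 1869.6293×69/69 = 1869.6293 rpm, dir flips to −; running = −1869.6293
Stage 4 [69T→56T]: ω = 1869.6293×69/56 = 2303.6504 rpm, dir flips to +; running = +2303.6504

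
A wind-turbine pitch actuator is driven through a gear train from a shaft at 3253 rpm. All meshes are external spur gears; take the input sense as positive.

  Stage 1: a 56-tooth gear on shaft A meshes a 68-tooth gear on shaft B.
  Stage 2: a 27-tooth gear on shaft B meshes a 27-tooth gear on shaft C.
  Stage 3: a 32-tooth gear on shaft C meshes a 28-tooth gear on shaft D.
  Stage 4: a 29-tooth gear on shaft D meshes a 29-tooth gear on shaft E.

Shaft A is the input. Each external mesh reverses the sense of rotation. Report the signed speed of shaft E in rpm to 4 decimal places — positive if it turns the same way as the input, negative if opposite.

Stage 1 [56T→68T]: ω = 3253.0000×56/68 = 2678.9412 rpm, dir flips to −; running = −2678.9412
Stage 2 [27T→27T]: ω = 2678.9412×27/27 = 2678.9412 rpm, dir flips to +; running = +2678.9412
Stage 3 [32T→28T]: ω = 2678.9412×32/28 = 3061.6471 rpm, dir flips to −; running = −3061.6471
Stage 4 [29T→29T]: ω = 3061.6471×29/29 = 3061.6471 rpm, dir flips to +; running = +3061.6471

+3061.6471 rpm (same as input, |ω| = 3061.6471 rpm)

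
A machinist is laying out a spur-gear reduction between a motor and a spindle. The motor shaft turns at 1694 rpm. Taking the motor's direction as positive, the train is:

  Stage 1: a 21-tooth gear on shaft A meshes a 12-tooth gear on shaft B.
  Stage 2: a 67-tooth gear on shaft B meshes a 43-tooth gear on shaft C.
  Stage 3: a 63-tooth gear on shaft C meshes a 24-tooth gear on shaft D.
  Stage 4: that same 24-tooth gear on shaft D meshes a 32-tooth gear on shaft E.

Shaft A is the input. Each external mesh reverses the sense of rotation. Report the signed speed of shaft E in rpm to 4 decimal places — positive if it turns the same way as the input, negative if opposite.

Stage 1 [21T→12T]: ω = 1694.0000×21/12 = 2964.5000 rpm, dir flips to −; running = −2964.5000
Stage 2 [67T→43T]: ω = 2964.5000×67/43 = 4619.1047 rpm, dir flips to +; running = +4619.1047
Stage 3 [63T→24T]: ω = 4619.1047×63/24 = 12125.1497 rpm, dir flips to −; running = −12125.1497
Stage 4 [24T→32T]: ω = 12125.1497×24/32 = 9093.8623 rpm, dir flips to +; running = +9093.8623

+9093.8623 rpm (same as input, |ω| = 9093.8623 rpm)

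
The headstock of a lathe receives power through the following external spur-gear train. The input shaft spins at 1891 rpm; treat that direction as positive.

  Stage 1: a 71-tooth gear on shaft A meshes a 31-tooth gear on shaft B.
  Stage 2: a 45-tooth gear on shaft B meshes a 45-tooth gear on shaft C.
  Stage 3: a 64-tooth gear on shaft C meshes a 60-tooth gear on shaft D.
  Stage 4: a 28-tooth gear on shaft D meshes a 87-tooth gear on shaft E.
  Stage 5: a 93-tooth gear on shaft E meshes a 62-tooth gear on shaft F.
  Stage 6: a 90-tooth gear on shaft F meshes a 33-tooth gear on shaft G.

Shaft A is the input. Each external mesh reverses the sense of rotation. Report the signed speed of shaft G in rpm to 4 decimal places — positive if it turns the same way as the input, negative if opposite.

Stage 1 [71T→31T]: ω = 1891.0000×71/31 = 4331.0000 rpm, dir flips to −; running = −4331.0000
Stage 2 [45T→45T]: ω = 4331.0000×45/45 = 4331.0000 rpm, dir flips to +; running = +4331.0000
Stage 3 [64T→60T]: ω = 4331.0000×64/60 = 4619.7333 rpm, dir flips to −; running = −4619.7333
Stage 4 [28T→87T]: ω = 4619.7333×28/87 = 1486.8107 rpm, dir flips to +; running = +1486.8107
Stage 5 [93T→62T]: ω = 1486.8107×93/62 = 2230.2161 rpm, dir flips to −; running = −2230.2161
Stage 6 [90T→33T]: ω = 2230.2161×90/33 = 6082.4075 rpm, dir flips to +; running = +6082.4075

+6082.4075 rpm (same as input, |ω| = 6082.4075 rpm)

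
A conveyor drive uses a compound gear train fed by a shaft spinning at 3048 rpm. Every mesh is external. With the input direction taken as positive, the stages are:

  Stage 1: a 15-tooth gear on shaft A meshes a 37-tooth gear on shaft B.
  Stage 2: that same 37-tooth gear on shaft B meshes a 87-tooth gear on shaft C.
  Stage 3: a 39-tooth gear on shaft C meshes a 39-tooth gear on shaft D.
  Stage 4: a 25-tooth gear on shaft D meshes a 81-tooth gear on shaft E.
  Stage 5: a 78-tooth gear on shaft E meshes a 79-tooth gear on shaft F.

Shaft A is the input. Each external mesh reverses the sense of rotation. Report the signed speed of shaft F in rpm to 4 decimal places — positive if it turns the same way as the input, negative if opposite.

Stage 1 [15T→37T]: ω = 3048.0000×15/37 = 1235.6757 rpm, dir flips to −; running = −1235.6757
Stage 2 [37T→87T]: ω = 1235.6757×37/87 = 525.5172 rpm, dir flips to +; running = +525.5172
Stage 3 [39T→39T]: ω = 525.5172×39/39 = 525.5172 rpm, dir flips to −; running = −525.5172
Stage 4 [25T→81T]: ω = 525.5172×25/81 = 162.1967 rpm, dir flips to +; running = +162.1967
Stage 5 [78T→79T]: ω = 162.1967×78/79 = 160.1436 rpm, dir flips to −; running = −160.1436

-160.1436 rpm (opposite to input, |ω| = 160.1436 rpm)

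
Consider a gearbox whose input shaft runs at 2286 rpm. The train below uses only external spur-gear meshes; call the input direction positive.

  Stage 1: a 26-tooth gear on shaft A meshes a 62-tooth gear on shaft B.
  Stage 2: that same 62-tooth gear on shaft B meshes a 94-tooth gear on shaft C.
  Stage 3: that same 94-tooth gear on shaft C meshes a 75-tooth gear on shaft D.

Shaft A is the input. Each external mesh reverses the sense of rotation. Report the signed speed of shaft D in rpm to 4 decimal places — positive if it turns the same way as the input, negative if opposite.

-792.4800 rpm (opposite to input, |ω| = 792.4800 rpm)

Stage 1 [26T→62T]: ω = 2286.0000×26/62 = 958.6452 rpm, dir flips to −; running = −958.6452
Stage 2 [62T→94T]: ω = 958.6452×62/94 = 632.2979 rpm, dir flips to +; running = +632.2979
Stage 3 [94T→75T]: ω = 632.2979×94/75 = 792.4800 rpm, dir flips to −; running = −792.4800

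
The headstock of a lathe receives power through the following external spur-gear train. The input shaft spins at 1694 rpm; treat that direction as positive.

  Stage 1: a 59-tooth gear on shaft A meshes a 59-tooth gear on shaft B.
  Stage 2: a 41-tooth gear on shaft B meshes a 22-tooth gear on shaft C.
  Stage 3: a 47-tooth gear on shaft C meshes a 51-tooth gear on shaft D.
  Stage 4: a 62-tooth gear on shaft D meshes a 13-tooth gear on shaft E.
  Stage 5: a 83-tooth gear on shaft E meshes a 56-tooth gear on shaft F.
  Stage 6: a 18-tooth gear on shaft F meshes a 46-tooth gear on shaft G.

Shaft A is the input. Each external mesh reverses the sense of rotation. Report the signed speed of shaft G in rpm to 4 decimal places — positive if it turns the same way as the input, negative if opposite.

Stage 1 [59T→59T]: ω = 1694.0000×59/59 = 1694.0000 rpm, dir flips to −; running = −1694.0000
Stage 2 [41T→22T]: ω = 1694.0000×41/22 = 3157.0000 rpm, dir flips to +; running = +3157.0000
Stage 3 [47T→51T]: ω = 3157.0000×47/51 = 2909.3922 rpm, dir flips to −; running = −2909.3922
Stage 4 [62T→13T]: ω = 2909.3922×62/13 = 13875.5626 rpm, dir flips to +; running = +13875.5626
Stage 5 [83T→56T]: ω = 13875.5626×83/56 = 20565.5660 rpm, dir flips to −; running = −20565.5660
Stage 6 [18T→46T]: ω = 20565.5660×18/46 = 8047.3954 rpm, dir flips to +; running = +8047.3954

+8047.3954 rpm (same as input, |ω| = 8047.3954 rpm)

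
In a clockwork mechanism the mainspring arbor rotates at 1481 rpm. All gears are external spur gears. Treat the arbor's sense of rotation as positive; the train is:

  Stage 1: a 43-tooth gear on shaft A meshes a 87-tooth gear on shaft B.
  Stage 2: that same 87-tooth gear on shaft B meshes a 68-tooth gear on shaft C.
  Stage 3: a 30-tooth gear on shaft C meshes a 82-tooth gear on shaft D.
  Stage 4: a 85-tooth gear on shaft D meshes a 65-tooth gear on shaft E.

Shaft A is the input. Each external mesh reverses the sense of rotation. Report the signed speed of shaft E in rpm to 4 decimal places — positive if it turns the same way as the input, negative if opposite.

Stage 1 [43T→87T]: ω = 1481.0000×43/87 = 731.9885 rpm, dir flips to −; running = −731.9885
Stage 2 [87T→68T]: ω = 731.9885×87/68 = 936.5147 rpm, dir flips to +; running = +936.5147
Stage 3 [30T→82T]: ω = 936.5147×30/82 = 342.6273 rpm, dir flips to −; running = −342.6273
Stage 4 [85T→65T]: ω = 342.6273×85/65 = 448.0511 rpm, dir flips to +; running = +448.0511

+448.0511 rpm (same as input, |ω| = 448.0511 rpm)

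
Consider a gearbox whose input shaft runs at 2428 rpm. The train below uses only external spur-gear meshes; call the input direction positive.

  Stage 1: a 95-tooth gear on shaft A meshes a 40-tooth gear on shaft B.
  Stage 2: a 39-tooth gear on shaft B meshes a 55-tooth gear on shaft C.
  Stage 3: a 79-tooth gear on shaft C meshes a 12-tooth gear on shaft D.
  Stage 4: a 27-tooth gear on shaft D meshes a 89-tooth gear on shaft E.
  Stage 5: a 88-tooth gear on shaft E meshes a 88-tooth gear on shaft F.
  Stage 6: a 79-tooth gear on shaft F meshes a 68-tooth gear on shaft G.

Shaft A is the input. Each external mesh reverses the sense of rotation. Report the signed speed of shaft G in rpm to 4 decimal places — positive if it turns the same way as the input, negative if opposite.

+9487.5045 rpm (same as input, |ω| = 9487.5045 rpm)

Stage 1 [95T→40T]: ω = 2428.0000×95/40 = 5766.5000 rpm, dir flips to −; running = −5766.5000
Stage 2 [39T→55T]: ω = 5766.5000×39/55 = 4088.9727 rpm, dir flips to +; running = +4088.9727
Stage 3 [79T→12T]: ω = 4088.9727×79/12 = 26919.0705 rpm, dir flips to −; running = −26919.0705
Stage 4 [27T→89T]: ω = 26919.0705×27/89 = 8166.4596 rpm, dir flips to +; running = +8166.4596
Stage 5 [88T→88T]: ω = 8166.4596×88/88 = 8166.4596 rpm, dir flips to −; running = −8166.4596
Stage 6 [79T→68T]: ω = 8166.4596×79/68 = 9487.5045 rpm, dir flips to +; running = +9487.5045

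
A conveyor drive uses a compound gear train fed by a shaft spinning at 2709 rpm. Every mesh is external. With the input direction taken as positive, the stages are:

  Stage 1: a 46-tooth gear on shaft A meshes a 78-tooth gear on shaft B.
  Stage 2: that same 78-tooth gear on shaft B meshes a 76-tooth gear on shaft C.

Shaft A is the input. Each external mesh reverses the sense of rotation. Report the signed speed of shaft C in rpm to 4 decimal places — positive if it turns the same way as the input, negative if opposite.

Stage 1 [46T→78T]: ω = 2709.0000×46/78 = 1597.6154 rpm, dir flips to −; running = −1597.6154
Stage 2 [78T→76T]: ω = 1597.6154×78/76 = 1639.6579 rpm, dir flips to +; running = +1639.6579

+1639.6579 rpm (same as input, |ω| = 1639.6579 rpm)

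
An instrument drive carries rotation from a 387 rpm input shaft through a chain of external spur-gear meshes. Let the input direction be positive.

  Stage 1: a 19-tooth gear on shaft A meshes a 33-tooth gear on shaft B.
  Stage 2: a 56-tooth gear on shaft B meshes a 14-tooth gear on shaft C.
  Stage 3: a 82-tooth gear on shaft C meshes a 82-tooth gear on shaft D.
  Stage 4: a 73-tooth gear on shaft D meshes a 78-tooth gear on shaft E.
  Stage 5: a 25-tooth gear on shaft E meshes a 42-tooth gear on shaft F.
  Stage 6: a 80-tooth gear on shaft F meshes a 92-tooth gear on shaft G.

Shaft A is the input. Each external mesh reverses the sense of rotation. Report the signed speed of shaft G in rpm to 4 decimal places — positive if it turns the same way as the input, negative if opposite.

+431.7494 rpm (same as input, |ω| = 431.7494 rpm)

Stage 1 [19T→33T]: ω = 387.0000×19/33 = 222.8182 rpm, dir flips to −; running = −222.8182
Stage 2 [56T→14T]: ω = 222.8182×56/14 = 891.2727 rpm, dir flips to +; running = +891.2727
Stage 3 [82T→82T]: ω = 891.2727×82/82 = 891.2727 rpm, dir flips to −; running = −891.2727
Stage 4 [73T→78T]: ω = 891.2727×73/78 = 834.1399 rpm, dir flips to +; running = +834.1399
Stage 5 [25T→42T]: ω = 834.1399×25/42 = 496.5118 rpm, dir flips to −; running = −496.5118
Stage 6 [80T→92T]: ω = 496.5118×80/92 = 431.7494 rpm, dir flips to +; running = +431.7494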